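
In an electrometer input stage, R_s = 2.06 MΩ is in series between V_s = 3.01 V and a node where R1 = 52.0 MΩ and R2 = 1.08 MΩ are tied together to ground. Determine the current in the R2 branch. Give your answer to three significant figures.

I ≈ 0.946 µA

Parallel bank: R_p = 1/(1/52.0 + 1/1.08) = 1.058 MΩ.
V_A by voltage divider: V_A = 3.01 × 1.058/(2.06 + 1.058) = 1.021 V.
Branch current I = V_A/R2 = 1.021/1.08 = 0.9457 µA.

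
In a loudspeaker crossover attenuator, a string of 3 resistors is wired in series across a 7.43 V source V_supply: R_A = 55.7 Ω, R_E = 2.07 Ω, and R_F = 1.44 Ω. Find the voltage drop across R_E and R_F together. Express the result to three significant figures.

Total series resistance ΣR = 55.7 + 2.07 + 1.44 = 59.21 Ω.
R_{R_E..R_F} = 2.07 + 1.44 = 3.510 Ω.
V = V_supply · R/ΣR = 7.43 × 0.05928 = 0.4405 V.

V ≈ 0.440 V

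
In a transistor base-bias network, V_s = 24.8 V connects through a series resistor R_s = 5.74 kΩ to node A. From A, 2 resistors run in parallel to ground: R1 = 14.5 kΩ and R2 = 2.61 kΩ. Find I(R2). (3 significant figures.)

Combine the parallel branches: R_p = (1/14.5 + 1/2.61)⁻¹ = 2.212 kΩ.
Node voltage V_A = V_s · R_p/(R_s + R_p) = 24.8 × 0.2782 = 6.898 V.
I(R2) = V_A / R2 = 6.898/2.61 = 2.643 mA.

I ≈ 2.64 mA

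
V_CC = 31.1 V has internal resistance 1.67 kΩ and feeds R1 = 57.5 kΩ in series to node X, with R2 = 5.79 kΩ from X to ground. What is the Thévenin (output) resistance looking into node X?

R_th ≈ 5.27 kΩ

R1' = 1.67 + 57.5 = 59.17 kΩ (source resistance + R1).
Looking into X with the source shorted: R_th = R1'·R2/(R1'+R2) = 59.17 × 5.79/64.96 = 5.274 kΩ.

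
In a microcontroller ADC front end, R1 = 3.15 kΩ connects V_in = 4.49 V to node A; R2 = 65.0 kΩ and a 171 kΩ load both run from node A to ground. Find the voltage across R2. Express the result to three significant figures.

V_out ≈ 4.21 V

The load sits in parallel with R2, giving an effective lower resistance R2' = R2·R_L/(R2+R_L) = 47.10 kΩ.
Now apply the divider: V_out = 4.49 × 0.9373 = 4.209 V.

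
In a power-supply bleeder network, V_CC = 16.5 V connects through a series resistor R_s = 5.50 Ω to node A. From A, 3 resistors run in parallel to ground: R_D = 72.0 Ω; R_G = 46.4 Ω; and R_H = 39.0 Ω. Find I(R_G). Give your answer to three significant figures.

I ≈ 0.266 A

Combine the parallel branches: R_p = (1/72.0 + 1/46.4 + 1/39.0)⁻¹ = 16.37 Ω.
V_A by voltage divider: V_A = 16.5 × 16.37/(5.50 + 16.37) = 12.35 V.
I(R_G) = V_A / R_G = 12.35/46.4 = 0.2662 A.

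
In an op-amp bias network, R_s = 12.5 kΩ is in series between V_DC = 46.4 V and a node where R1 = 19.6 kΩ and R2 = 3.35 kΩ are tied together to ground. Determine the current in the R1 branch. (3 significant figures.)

I ≈ 0.441 mA

Combine the parallel branches: R_p = (1/19.6 + 1/3.35)⁻¹ = 2.861 kΩ.
V_A by voltage divider: V_A = 46.4 × 2.861/(12.5 + 2.861) = 8.642 V.
I(R1) = V_A / R1 = 8.642/19.6 = 0.4409 mA.
(Check via current divider: I_total = 3.021 mA; share G_k/ΣG = 0.1460 → same result.)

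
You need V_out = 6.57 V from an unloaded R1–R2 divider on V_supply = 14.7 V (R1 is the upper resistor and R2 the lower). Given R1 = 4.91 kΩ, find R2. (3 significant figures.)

R2 ≈ 3.97 kΩ

The divider ratio is R2/(R1+R2) = 6.57/14.7 = 0.4469.
R2 = R1 · 0.4469/(1 − 0.4469) = 3.968 kΩ.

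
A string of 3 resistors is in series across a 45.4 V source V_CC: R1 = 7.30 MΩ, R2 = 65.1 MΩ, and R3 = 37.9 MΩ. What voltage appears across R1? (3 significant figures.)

Total series resistance ΣR = 7.30 + 65.1 + 37.9 = 110.3 MΩ.
V = V_CC · R/ΣR = 45.4 × 0.06618 = 3.005 V.

V ≈ 3.00 V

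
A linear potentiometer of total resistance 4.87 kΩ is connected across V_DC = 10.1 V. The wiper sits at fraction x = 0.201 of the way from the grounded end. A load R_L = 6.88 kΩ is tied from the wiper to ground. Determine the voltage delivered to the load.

V_out ≈ 1.82 V

Lower segment x·R_p = 0.9789 kΩ; upper segment (1−x)·R_p = 3.891 kΩ.
R_L loads the lower segment: effective lower R = 0.8569 kΩ.
Loaded-divider output: V_out = 10.1 × 0.1805 = 1.823 V.
(Unloaded: V_out = x·V_DC = 2.03 V.)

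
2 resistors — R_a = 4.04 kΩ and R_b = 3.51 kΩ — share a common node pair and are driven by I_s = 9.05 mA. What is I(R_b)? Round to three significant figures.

Two-branch current divider: I_k = I_s · R_other/(R_1 + R_2).
So I = 9.05 × 4.04/7.550 = 4.843 mA.

I ≈ 4.84 mA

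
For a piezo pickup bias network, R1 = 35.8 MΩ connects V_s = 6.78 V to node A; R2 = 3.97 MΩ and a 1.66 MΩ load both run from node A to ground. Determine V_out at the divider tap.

R2 ‖ R_L = (3.97 × 1.66)/(3.97 + 1.66) = 1.171 MΩ.
Voltage divider with the loaded lower leg: V_out = 6.78 × 1.171/(35.8 + 1.171) = 6.78 × 0.03166 = 0.2147 V.
(Unloaded it would be 0.677 V; the load pulls it down.)

V_out ≈ 0.215 V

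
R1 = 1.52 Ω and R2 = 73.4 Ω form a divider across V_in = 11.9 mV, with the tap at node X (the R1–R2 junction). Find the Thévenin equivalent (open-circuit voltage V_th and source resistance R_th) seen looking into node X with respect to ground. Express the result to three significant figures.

V_th ≈ 11.7 mV, R_th ≈ 1.49 Ω

With X open, the divider is unloaded: V_th = 11.9 × 73.4/74.92 = 11.66 mV.
Looking into X with the source shorted: R_th = R1·R2/(R1+R2) = 1.520 × 73.4/74.92 = 1.489 Ω.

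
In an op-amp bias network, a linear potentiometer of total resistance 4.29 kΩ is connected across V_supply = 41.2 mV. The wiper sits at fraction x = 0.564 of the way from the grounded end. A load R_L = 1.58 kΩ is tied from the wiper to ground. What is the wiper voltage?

Lower segment x·R_p = 2.420 kΩ; upper segment (1−x)·R_p = 1.870 kΩ.
(x·R_p) ‖ R_L = 0.9558 kΩ.
Loaded-divider output: V_out = 41.2 × 0.3382 = 13.93 mV.

V_out ≈ 13.9 mV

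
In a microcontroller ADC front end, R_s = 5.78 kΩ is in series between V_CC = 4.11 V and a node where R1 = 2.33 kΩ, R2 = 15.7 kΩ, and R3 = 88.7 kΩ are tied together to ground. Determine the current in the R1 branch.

Combine the parallel branches: R_p = (1/2.33 + 1/15.7 + 1/88.7)⁻¹ = 1.984 kΩ.
Node voltage V_A = V_CC · R_p/(R_s + R_p) = 4.11 × 0.2555 = 1.050 V.
Branch current I = V_A/R1 = 1.050/2.33 = 0.4507 mA.

I ≈ 0.451 mA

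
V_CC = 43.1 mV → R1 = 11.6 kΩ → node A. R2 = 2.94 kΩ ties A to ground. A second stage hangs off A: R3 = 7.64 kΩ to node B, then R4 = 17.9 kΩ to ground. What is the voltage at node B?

V_B ≈ 5.59 mV

Looking into the second stage from A: R3 + R4 = 25.54 kΩ appears in parallel with R2.
R2 ‖ (R3+R4) = 2.637 kΩ.
First divider: V_A = V_CC · 2.637/(11.6 + 2.637) = 7.982 mV.
V_B = V_A × 0.7009 = 5.594 mV.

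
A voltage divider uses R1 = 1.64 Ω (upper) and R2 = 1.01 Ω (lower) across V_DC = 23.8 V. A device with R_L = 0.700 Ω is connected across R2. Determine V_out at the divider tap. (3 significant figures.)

The load sits in parallel with R2, giving an effective lower resistance R2' = R2·R_L/(R2+R_L) = 0.4135 Ω.
Voltage divider with the loaded lower leg: V_out = 23.8 × 0.4135/(1.64 + 0.4135) = 23.8 × 0.2013 = 4.792 V.

V_out ≈ 4.79 V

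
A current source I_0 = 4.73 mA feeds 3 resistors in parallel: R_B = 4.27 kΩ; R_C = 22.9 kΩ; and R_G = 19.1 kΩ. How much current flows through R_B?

I ≈ 3.35 mA

Conductances: ΣG = 1/4.27 + 1/22.9 + 1/19.1 = 0.3302 (1/kΩ).
Current divider: I(R_B) = I_0 · G_k/ΣG = 4.73 × (0.2342/0.3302) = 4.73 × 0.7092 = 3.355 mA.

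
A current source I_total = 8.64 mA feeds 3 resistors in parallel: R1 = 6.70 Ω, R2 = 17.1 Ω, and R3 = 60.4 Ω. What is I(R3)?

I ≈ 0.638 mA

Conductances: ΣG = 1/6.70 + 1/17.1 + 1/60.4 = 0.2243 (1/Ω).
By the current-divider rule, I = I_total · G_k/ΣG = 8.64 × 0.07382 = 0.6378 mA.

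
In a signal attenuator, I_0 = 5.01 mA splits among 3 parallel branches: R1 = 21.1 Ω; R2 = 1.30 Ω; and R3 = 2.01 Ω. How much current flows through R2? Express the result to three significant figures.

I ≈ 2.93 mA

Conductances: ΣG = 1/21.1 + 1/1.30 + 1/2.01 = 1.314 (1/Ω).
Current divider: I(R2) = I_0 · G_k/ΣG = 5.01 × (0.7692/1.314) = 5.01 × 0.5854 = 2.933 mA.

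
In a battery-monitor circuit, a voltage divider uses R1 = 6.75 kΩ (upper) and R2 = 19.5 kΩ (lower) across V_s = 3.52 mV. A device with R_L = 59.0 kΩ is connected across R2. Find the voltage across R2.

V_out ≈ 2.41 mV

R2 ‖ R_L = (19.5 × 59.0)/(19.5 + 59.0) = 14.66 kΩ.
Now apply the divider: V_out = 3.52 × 0.6847 = 2.410 mV.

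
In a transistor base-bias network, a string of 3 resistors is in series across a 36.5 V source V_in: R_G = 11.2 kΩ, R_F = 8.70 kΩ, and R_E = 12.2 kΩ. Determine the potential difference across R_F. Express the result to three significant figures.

V ≈ 9.89 V

Series total: ΣR = 11.2 + 8.70 + 12.2 = 32.10 kΩ.
By the voltage-divider rule, V = 36.5 × 8.700/32.10 = 9.893 V.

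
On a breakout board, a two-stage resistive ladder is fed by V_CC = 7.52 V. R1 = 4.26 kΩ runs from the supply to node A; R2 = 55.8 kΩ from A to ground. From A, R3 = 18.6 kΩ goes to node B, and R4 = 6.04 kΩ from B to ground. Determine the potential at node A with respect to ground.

V_A ≈ 6.02 V

Node A sees R2 in parallel with the series input of stage 2, R3 + R4 = 24.64 kΩ.
Effective lower resistance at A: R2 ‖ 24.64 = 17.09 kΩ.
First divider: V_A = V_CC · 17.09/(4.26 + 17.09) = 6.020 V.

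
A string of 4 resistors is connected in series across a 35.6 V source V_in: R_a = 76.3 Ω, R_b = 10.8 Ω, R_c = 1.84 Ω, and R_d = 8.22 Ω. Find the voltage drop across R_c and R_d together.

Series total: ΣR = 76.3 + 10.8 + 1.84 + 8.22 = 97.16 Ω.
R_{R_c..R_d} = 1.84 + 8.22 = 10.06 Ω.
By the voltage-divider rule, V = 35.6 × 10.06/97.16 = 3.686 V.

V ≈ 3.69 V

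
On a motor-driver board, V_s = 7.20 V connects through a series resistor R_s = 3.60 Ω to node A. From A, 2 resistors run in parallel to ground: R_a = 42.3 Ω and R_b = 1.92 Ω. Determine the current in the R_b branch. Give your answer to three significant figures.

I ≈ 1.27 A

Equivalent of the parallel group: R_p = 1.837 Ω.
V_A = 7.20 × 1.837/5.437 = 2.432 V.
I(R_b) = V_A / R_b = 2.432/1.92 = 1.267 A.
(Equivalently: I_total = 1.324 A, then current-divider fraction G_k/ΣG = 0.9566.)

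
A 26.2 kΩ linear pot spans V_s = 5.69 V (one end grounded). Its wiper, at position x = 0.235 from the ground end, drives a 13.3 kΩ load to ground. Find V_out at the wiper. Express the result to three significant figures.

The pot divides into 20.04 kΩ above the wiper and 6.157 kΩ below.
R_L loads the lower segment: effective lower R = 4.209 kΩ.
Then V_out = V_s · 4.209/(20.04 + 4.209) = 0.9875 V.

V_out ≈ 0.987 V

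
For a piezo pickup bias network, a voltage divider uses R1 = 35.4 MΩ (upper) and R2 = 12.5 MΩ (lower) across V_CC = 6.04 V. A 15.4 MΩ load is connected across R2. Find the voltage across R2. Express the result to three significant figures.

The load sits in parallel with R2, giving an effective lower resistance R2' = R2·R_L/(R2+R_L) = 6.900 MΩ.
Now apply the divider: V_out = 6.04 × 0.1631 = 0.9852 V.

V_out ≈ 0.985 V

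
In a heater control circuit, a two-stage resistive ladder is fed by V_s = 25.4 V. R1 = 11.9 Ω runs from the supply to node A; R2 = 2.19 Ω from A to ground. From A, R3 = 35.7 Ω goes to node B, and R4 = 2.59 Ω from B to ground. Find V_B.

The second stage (R3 + R4 = 38.29 Ω) loads node A in parallel with R2.
R2 ‖ (R3+R4) = 2.072 Ω.
V_A = 25.4 × 2.072/(11.9 + 2.072) = 3.766 V.
V_B = V_A × 0.06764 = 0.2547 V.

V_B ≈ 0.255 V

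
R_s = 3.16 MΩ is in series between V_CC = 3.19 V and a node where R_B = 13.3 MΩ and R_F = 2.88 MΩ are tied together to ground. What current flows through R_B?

I ≈ 0.103 µA

Parallel bank: R_p = 1/(1/13.3 + 1/2.88) = 2.367 MΩ.
Node voltage V_A = V_CC · R_p/(R_s + R_p) = 3.19 × 0.4283 = 1.366 V.
Branch current I = V_A/R_B = 1.366/13.3 = 0.1027 µA.
(Equivalently: I_total = 0.5771 µA, then current-divider fraction G_k/ΣG = 0.1780.)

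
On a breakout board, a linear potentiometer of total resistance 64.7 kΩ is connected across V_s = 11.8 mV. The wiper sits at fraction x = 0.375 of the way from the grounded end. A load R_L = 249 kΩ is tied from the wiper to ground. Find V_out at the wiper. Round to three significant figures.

The pot divides into 40.44 kΩ above the wiper and 24.26 kΩ below.
(x·R_p) ‖ R_L = 22.11 kΩ.
V_out = 11.8 × 22.11/(40.44 + 22.11) = 4.171 mV.

V_out ≈ 4.17 mV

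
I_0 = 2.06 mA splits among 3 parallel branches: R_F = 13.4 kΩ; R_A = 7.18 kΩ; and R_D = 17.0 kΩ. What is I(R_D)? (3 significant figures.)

I ≈ 0.444 mA

Total conductance ΣG = 1/13.4 + 1/7.18 + 1/17.0 = 0.2727 (units of 1/kΩ).
By the current-divider rule, I = I_0 · G_k/ΣG = 2.06 × 0.2157 = 0.4443 mA.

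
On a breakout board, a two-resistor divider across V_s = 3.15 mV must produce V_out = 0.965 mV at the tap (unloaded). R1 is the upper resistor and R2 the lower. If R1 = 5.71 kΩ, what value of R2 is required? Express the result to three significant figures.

R2 ≈ 2.52 kΩ

Required fraction k = V_out/V_s = 0.3063.
Rearranging, R2 = R1·k/(1−k) = 5.71 × 0.4416 = 2.522 kΩ.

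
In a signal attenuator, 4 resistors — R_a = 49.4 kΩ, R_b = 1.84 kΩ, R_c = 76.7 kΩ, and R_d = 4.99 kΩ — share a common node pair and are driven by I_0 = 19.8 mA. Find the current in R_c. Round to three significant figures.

I ≈ 0.332 mA

ΣG = 1/49.4 + 1/1.84 + 1/76.7 + 1/4.99 = 0.7772.
R_c takes the fraction G_k/ΣG = 0.01304/0.7772 = 0.01678, so I = 19.8 × 0.01678 = 0.3322 mA.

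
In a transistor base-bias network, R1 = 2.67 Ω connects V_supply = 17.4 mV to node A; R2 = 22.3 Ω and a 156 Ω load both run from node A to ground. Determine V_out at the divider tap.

V_out ≈ 15.3 mV

First combine the lower leg with the load: R2 ‖ R_L = 19.51 Ω.
Voltage divider with the loaded lower leg: V_out = 17.4 × 19.51/(2.67 + 19.51) = 17.4 × 0.8796 = 15.31 mV.
(Unloaded it would be 15.5 mV; the load pulls it down.)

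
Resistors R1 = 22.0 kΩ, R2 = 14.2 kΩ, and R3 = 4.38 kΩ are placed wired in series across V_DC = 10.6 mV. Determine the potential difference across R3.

V ≈ 1.14 mV

ΣR = 22.0 + 14.2 + 4.38 = 40.58 kΩ.
By the voltage-divider rule, V = 10.6 × 4.380/40.58 = 1.144 mV.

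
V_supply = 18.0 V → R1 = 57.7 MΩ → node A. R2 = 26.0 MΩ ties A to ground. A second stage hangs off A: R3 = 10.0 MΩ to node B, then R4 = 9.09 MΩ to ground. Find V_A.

V_A ≈ 2.88 V

Node A sees R2 in parallel with the series input of stage 2, R3 + R4 = 19.09 MΩ.
Effective lower resistance at A: R2 ‖ 19.09 = 11.01 MΩ.
So V_A = 18.0 × 0.1602 = 2.884 V.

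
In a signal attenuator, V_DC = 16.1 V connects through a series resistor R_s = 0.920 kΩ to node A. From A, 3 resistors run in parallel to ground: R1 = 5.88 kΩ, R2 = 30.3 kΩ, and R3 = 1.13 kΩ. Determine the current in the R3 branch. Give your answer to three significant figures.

I ≈ 7.12 mA

Combine the parallel branches: R_p = (1/5.88 + 1/30.3 + 1/1.13)⁻¹ = 0.9191 kΩ.
Node voltage V_A = V_DC · R_p/(R_s + R_p) = 16.1 × 0.4998 = 8.046 V.
I(R3) = V_A / R3 = 8.046/1.13 = 7.120 mA.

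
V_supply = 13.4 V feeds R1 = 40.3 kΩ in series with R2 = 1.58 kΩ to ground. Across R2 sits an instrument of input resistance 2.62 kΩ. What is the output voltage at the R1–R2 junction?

R2 ‖ R_L = (1.58 × 2.62)/(1.58 + 2.62) = 0.9856 kΩ.
Voltage divider with the loaded lower leg: V_out = 13.4 × 0.9856/(40.3 + 0.9856) = 13.4 × 0.02387 = 0.3199 V.
(Unloaded it would be 0.506 V; the load pulls it down.)

V_out ≈ 0.320 V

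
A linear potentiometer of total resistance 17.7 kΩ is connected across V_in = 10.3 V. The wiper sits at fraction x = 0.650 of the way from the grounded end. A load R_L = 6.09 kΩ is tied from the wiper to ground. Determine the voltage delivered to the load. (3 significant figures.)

The pot divides into 6.195 kΩ above the wiper and 11.51 kΩ below.
Lower segment in parallel with the load: 11.51 ‖ 6.09 = 3.982 kΩ.
V_out = 10.3 × 3.982/(6.195 + 3.982) = 4.030 V.

V_out ≈ 4.03 V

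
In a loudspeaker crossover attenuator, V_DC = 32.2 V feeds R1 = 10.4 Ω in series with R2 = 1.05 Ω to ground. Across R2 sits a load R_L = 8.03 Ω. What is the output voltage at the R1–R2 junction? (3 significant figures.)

V_out ≈ 2.64 V

The load sits in parallel with R2, giving an effective lower resistance R2' = R2·R_L/(R2+R_L) = 0.9286 Ω.
Now apply the divider: V_out = 32.2 × 0.08197 = 2.639 V.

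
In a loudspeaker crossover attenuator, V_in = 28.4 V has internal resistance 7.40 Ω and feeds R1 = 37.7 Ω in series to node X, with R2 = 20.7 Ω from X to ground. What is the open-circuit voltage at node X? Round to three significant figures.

V_th ≈ 8.93 V

R1' = 7.40 + 37.7 = 45.10 Ω (source resistance + R1).
V_th is the unloaded tap voltage: V_in · R2/(R1'+R2) = 28.4 × 0.3146 = 8.934 V.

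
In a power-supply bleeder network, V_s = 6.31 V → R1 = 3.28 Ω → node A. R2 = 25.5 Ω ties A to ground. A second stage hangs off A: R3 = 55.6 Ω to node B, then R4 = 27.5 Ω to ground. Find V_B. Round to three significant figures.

V_B ≈ 1.79 V

Node A sees R2 in parallel with the series input of stage 2, R3 + R4 = 83.10 Ω.
Effective lower resistance at A: R2 ‖ 83.10 = 19.51 Ω.
So V_A = 6.31 × 0.8561 = 5.402 V.
V_B = V_A × 0.3309 = 1.788 V.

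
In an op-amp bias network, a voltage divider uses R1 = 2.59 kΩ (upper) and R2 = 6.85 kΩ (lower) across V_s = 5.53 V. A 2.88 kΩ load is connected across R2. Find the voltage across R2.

First combine the lower leg with the load: R2 ‖ R_L = 2.028 kΩ.
Voltage divider with the loaded lower leg: V_out = 5.53 × 2.028/(2.59 + 2.028) = 5.53 × 0.4391 = 2.428 V.
(Unloaded it would be 4.01 V; the load pulls it down.)

V_out ≈ 2.43 V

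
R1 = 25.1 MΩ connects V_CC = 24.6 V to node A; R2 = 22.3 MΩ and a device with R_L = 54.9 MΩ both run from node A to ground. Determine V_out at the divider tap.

V_out ≈ 9.52 V

First combine the lower leg with the load: R2 ‖ R_L = 15.86 MΩ.
Now apply the divider: V_out = 24.6 × 0.3872 = 9.525 V.
(Unloaded it would be 11.6 V; the load pulls it down.)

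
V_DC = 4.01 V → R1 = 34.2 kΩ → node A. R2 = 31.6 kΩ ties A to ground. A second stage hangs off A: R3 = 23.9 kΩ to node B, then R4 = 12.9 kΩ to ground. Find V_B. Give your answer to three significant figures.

V_B ≈ 0.467 V

The second stage (R3 + R4 = 36.80 kΩ) loads node A in parallel with R2.
Effective lower resistance at A: R2 ‖ 36.80 = 17.00 kΩ.
V_A = 4.01 × 17.00/(34.2 + 17.00) = 1.332 V.
V_B = V_A × 0.3505 = 0.4668 V.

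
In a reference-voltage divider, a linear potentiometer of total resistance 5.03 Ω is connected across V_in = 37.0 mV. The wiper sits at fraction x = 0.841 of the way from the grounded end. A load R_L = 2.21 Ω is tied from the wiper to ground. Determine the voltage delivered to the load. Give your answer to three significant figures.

The pot divides into 0.7998 Ω above the wiper and 4.230 Ω below.
R_L loads the lower segment: effective lower R = 1.452 Ω.
Loaded-divider output: V_out = 37.0 × 0.6448 = 23.86 mV.

V_out ≈ 23.9 mV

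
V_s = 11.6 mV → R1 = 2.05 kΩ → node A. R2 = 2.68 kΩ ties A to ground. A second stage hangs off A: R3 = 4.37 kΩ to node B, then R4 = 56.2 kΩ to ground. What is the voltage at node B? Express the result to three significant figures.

The second stage (R3 + R4 = 60.57 kΩ) loads node A in parallel with R2.
R2 ‖ (R3+R4) = 2.566 kΩ.
V_A = 11.6 × 2.566/(2.05 + 2.566) = 6.449 mV.
V_B = V_A × 0.9279 = 5.984 mV.

V_B ≈ 5.98 mV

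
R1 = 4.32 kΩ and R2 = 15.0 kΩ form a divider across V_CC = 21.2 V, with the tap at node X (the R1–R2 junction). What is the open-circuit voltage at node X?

V_th ≈ 16.5 V

With X open, the divider is unloaded: V_th = 21.2 × 15.0/19.32 = 16.46 V.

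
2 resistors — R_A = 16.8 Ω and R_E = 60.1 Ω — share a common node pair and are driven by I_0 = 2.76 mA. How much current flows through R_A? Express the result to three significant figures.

Two-branch current divider: I_k = I_0 · R_other/(R_1 + R_2).
I(R_A) = 2.76 × 60.1/(16.8 + 60.1) = 2.76 × 0.7815 = 2.157 mA.

I ≈ 2.16 mA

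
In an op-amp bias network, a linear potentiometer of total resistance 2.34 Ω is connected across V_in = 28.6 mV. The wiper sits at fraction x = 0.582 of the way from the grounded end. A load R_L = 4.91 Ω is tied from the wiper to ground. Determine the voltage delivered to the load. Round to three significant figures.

Lower segment x·R_p = 1.362 Ω; upper segment (1−x)·R_p = 0.9781 Ω.
(x·R_p) ‖ R_L = 1.066 Ω.
Then V_out = V_in · 1.066/(0.9781 + 1.066) = 14.92 mV.

V_out ≈ 14.9 mV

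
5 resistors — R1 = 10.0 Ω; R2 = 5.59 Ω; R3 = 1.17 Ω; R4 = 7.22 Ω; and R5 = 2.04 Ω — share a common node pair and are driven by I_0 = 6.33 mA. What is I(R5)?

ΣG = 1/10.0 + 1/5.59 + 1/1.17 + 1/7.22 + 1/2.04 = 1.762.
By the current-divider rule, I = I_0 · G_k/ΣG = 6.33 × 0.2782 = 1.761 mA.

I ≈ 1.76 mA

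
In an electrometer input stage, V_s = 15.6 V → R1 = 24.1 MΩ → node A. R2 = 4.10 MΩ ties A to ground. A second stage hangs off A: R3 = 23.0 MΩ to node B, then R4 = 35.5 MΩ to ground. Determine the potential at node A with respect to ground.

V_A ≈ 2.14 V

Node A sees R2 in parallel with the series input of stage 2, R3 + R4 = 58.50 MΩ.
Effective lower resistance at A: R2 ‖ 58.50 = 3.831 MΩ.
First divider: V_A = V_s · 3.831/(24.1 + 3.831) = 2.140 V.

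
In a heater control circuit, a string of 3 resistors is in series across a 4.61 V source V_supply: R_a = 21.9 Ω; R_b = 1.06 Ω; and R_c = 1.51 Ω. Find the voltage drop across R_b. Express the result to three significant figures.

ΣR = 21.9 + 1.06 + 1.51 = 24.47 Ω.
Voltage divider: V = V_supply · (1.060 / 24.47) = 4.61 × 0.04332 = 0.1997 V.

V ≈ 0.200 V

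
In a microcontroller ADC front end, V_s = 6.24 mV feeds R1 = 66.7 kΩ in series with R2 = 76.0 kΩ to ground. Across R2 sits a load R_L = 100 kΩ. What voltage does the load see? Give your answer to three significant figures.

V_out ≈ 2.45 mV

First combine the lower leg with the load: R2 ‖ R_L = 43.18 kΩ.
Now apply the divider: V_out = 6.24 × 0.3930 = 2.452 mV.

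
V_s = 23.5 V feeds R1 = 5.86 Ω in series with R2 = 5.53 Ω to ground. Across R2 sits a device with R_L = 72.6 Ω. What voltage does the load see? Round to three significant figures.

V_out ≈ 11.0 V

R2 ‖ R_L = (5.53 × 72.6)/(5.53 + 72.6) = 5.139 Ω.
Now apply the divider: V_out = 23.5 × 0.4672 = 10.98 V.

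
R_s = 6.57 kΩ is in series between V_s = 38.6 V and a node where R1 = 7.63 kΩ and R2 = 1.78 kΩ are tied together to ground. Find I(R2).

I ≈ 3.91 mA

Combine the parallel branches: R_p = (1/7.63 + 1/1.78)⁻¹ = 1.443 kΩ.
V_A by voltage divider: V_A = 38.6 × 1.443/(6.57 + 1.443) = 6.952 V.
I(R2) = V_A / R2 = 6.952/1.78 = 3.906 mA.
(Check via current divider: I_total = 4.817 mA; share G_k/ΣG = 0.8108 → same result.)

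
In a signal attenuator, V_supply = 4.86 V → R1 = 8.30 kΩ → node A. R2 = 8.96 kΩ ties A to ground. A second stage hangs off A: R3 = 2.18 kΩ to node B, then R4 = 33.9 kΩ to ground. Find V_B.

Looking into the second stage from A: R3 + R4 = 36.08 kΩ appears in parallel with R2.
Effective lower resistance at A: R2 ‖ 36.08 = 7.178 kΩ.
First divider: V_A = V_supply · 7.178/(8.30 + 7.178) = 2.254 V.
Then the unloaded second divider: V_B = V_A × R4/(R3+R4) = 2.254 × 0.9396 = 2.118 V.

V_B ≈ 2.12 V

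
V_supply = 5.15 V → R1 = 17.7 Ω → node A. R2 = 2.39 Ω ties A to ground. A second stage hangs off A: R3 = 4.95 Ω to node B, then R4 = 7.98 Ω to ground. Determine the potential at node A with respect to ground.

V_A ≈ 0.527 V

Looking into the second stage from A: R3 + R4 = 12.93 Ω appears in parallel with R2.
Effective lower resistance at A: R2 ‖ 12.93 = 2.017 Ω.
First divider: V_A = V_supply · 2.017/(17.7 + 2.017) = 0.5269 V.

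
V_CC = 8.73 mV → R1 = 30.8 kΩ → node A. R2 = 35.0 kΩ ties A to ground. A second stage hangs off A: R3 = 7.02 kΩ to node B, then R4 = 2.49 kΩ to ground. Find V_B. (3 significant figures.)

Node A sees R2 in parallel with the series input of stage 2, R3 + R4 = 9.510 kΩ.
Effective lower resistance at A: R2 ‖ 9.510 = 7.478 kΩ.
V_A = 8.73 × 7.478/(30.8 + 7.478) = 1.706 mV.
V_B = V_A × 0.2618 = 0.4466 mV.

V_B ≈ 0.447 mV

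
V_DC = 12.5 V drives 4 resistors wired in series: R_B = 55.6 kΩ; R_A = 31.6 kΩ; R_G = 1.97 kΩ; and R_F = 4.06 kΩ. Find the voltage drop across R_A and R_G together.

Total series resistance ΣR = 55.6 + 31.6 + 1.97 + 4.06 = 93.23 kΩ.
R_{R_A..R_G} = 31.6 + 1.97 = 33.57 kΩ.
By the voltage-divider rule, V = 12.5 × 33.57/93.23 = 4.501 V.

V ≈ 4.50 V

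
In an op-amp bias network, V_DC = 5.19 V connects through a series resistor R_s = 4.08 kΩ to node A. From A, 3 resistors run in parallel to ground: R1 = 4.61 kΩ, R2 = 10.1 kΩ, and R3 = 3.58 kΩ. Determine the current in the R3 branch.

I ≈ 0.423 mA

Combine the parallel branches: R_p = (1/4.61 + 1/10.1 + 1/3.58)⁻¹ = 1.680 kΩ.
V_A = 5.19 × 1.680/5.760 = 1.514 V.
I(R3) = V_A / R3 = 1.514/3.58 = 0.4228 mA.
(Equivalently: I_total = 0.9011 mA, then current-divider fraction G_k/ΣG = 0.4693.)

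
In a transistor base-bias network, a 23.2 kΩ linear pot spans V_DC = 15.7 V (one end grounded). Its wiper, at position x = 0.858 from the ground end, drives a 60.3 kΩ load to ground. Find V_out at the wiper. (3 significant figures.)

V_out ≈ 12.9 V

Split the track: R_lower = x·R_p = 19.91 kΩ, R_upper = (1−x)·R_p = 3.294 kΩ.
Lower segment in parallel with the load: 19.91 ‖ 60.3 = 14.97 kΩ.
V_out = 15.7 × 14.97/(3.294 + 14.97) = 12.87 V.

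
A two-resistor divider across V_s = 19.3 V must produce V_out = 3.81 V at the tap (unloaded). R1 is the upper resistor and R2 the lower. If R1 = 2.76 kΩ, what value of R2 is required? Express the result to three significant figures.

R2 ≈ 0.679 kΩ

V_out/V_s = R2/(R1+R2) = 0.1974.
R2 = R1 · 0.1974/(1 − 0.1974) = 0.6789 kΩ.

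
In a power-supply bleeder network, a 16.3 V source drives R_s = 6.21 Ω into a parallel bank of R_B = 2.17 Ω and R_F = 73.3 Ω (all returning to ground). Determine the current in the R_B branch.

Combine the parallel branches: R_p = (1/2.17 + 1/73.3)⁻¹ = 2.108 Ω.
Node voltage V_A = V_supply · R_p/(R_s + R_p) = 16.3 × 0.2534 = 4.130 V.
I(R_B) = V_A / R_B = 4.130/2.17 = 1.903 A.

I ≈ 1.90 A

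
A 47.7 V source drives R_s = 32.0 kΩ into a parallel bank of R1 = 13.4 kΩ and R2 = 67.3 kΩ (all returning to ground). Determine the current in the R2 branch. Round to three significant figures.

I ≈ 0.183 mA

Parallel bank: R_p = 1/(1/13.4 + 1/67.3) = 11.17 kΩ.
V_A by voltage divider: V_A = 47.7 × 11.17/(32.0 + 11.17) = 12.35 V.
Branch current I = V_A/R2 = 12.35/67.3 = 0.1834 mA.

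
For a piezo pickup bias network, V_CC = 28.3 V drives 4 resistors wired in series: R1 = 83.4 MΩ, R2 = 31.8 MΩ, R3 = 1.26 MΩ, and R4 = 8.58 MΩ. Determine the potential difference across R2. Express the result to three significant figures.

Series total: ΣR = 83.4 + 31.8 + 1.26 + 8.58 = 125.0 MΩ.
By the voltage-divider rule, V = 28.3 × 31.80/125.0 = 7.197 V.

V ≈ 7.20 V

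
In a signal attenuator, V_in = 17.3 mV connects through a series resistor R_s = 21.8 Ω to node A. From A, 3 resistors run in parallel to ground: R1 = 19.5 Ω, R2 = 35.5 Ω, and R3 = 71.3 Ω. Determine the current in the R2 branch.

I ≈ 0.160 mA

Parallel bank: R_p = 1/(1/19.5 + 1/35.5 + 1/71.3) = 10.70 Ω.
V_A by voltage divider: V_A = 17.3 × 10.70/(21.8 + 10.70) = 5.695 mV.
I(R2) = V_A / R2 = 5.695/35.5 = 0.1604 mA.
(Equivalently: I_total = 0.5323 mA, then current-divider fraction G_k/ΣG = 0.3013.)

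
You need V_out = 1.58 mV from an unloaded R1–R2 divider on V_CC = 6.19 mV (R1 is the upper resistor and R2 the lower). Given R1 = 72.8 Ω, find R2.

The divider ratio is R2/(R1+R2) = 1.58/6.19 = 0.2553.
Rearranging, R2 = R1·k/(1−k) = 72.8 × 0.3427 = 24.95 Ω.

R2 ≈ 25.0 Ω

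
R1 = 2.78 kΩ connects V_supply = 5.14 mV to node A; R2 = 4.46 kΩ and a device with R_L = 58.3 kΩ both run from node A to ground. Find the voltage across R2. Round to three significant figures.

The load sits in parallel with R2, giving an effective lower resistance R2' = R2·R_L/(R2+R_L) = 4.143 kΩ.
Now apply the divider: V_out = 5.14 × 0.5984 = 3.076 mV.
(Unloaded it would be 3.17 mV; the load pulls it down.)

V_out ≈ 3.08 mV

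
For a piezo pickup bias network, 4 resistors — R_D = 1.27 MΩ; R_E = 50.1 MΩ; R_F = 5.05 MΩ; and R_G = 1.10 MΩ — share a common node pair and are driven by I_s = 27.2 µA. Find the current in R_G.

Total conductance ΣG = 1/1.27 + 1/50.1 + 1/5.05 + 1/1.10 = 1.914 (units of 1/MΩ).
R_G takes the fraction G_k/ΣG = 0.9091/1.914 = 0.4749, so I = 27.2 × 0.4749 = 12.92 µA.

I ≈ 12.9 µA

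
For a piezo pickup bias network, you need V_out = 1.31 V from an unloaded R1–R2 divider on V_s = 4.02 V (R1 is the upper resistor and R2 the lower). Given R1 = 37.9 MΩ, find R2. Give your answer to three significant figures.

R2 ≈ 18.3 MΩ

Required fraction k = V_out/V_s = 0.3259.
Rearranging, R2 = R1·k/(1−k) = 37.9 × 0.4834 = 18.32 MΩ.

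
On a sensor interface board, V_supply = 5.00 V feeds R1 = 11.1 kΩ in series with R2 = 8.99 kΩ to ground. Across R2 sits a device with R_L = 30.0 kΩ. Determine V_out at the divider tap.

V_out ≈ 1.92 V

R2 ‖ R_L = (8.99 × 30.0)/(8.99 + 30.0) = 6.917 kΩ.
Then V_out = V_supply · R2'/(R1 + R2') = 5.00 × 6.917/18.02 = 1.920 V.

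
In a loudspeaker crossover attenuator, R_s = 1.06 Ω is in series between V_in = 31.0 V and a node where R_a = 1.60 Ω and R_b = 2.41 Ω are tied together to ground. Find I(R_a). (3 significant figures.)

I ≈ 9.22 A

Combine the parallel branches: R_p = (1/1.60 + 1/2.41)⁻¹ = 0.9616 Ω.
V_A = 31.0 × 0.9616/2.022 = 14.75 V.
Branch current I = V_A/R_a = 14.75/1.60 = 9.216 A.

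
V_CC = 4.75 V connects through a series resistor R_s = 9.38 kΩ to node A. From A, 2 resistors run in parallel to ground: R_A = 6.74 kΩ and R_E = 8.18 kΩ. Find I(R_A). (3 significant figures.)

Equivalent of the parallel group: R_p = 3.695 kΩ.
V_A = 4.75 × 3.695/13.08 = 1.342 V.
Branch current I = V_A/R_A = 1.342/6.74 = 0.1992 mA.
(Check via current divider: I_total = 0.3633 mA; share G_k/ΣG = 0.5483 → same result.)

I ≈ 0.199 mA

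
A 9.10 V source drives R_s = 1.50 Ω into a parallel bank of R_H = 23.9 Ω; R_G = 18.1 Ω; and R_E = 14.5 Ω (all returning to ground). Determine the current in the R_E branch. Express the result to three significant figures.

Parallel bank: R_p = 1/(1/23.9 + 1/18.1 + 1/14.5) = 6.022 Ω.
V_A = 9.10 × 6.022/7.522 = 7.285 V.
Branch current I = V_A/R_E = 7.285/14.5 = 0.5024 A.

I ≈ 0.502 A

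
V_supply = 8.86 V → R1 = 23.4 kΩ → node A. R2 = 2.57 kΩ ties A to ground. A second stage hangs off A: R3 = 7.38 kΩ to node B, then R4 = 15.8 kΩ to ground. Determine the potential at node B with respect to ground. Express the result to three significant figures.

Node A sees R2 in parallel with the series input of stage 2, R3 + R4 = 23.18 kΩ.
R2 ‖ (R3+R4) = 2.313 kΩ.
V_A = 8.86 × 2.313/(23.4 + 2.313) = 0.7972 V.
V_B = V_A × 0.6816 = 0.5434 V.

V_B ≈ 0.543 V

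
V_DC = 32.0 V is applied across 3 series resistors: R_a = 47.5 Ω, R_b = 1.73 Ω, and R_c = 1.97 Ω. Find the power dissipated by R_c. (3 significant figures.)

Series current I = V_DC/ΣR = 32.0/51.20 = 0.6250 A.
P = I²R = 0.3906 × 1.97 = 0.7695 W.

P ≈ 0.770 W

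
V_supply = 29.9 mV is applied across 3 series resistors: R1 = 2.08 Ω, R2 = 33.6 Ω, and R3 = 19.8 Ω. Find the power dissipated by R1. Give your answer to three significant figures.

ΣR = 55.48 Ω → I = 29.9/55.48 = 0.5389 mA.
P = I²R = 0.2904 × 2.08 = 0.6041 µW.

P ≈ 0.604 µW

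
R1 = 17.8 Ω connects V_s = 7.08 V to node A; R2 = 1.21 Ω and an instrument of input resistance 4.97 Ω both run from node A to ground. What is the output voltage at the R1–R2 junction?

The load sits in parallel with R2, giving an effective lower resistance R2' = R2·R_L/(R2+R_L) = 0.9731 Ω.
Now apply the divider: V_out = 7.08 × 0.05183 = 0.3670 V.

V_out ≈ 0.367 V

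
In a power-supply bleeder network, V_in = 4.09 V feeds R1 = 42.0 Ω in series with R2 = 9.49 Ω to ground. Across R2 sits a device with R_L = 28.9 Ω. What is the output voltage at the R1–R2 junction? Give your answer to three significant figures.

First combine the lower leg with the load: R2 ‖ R_L = 7.144 Ω.
Now apply the divider: V_out = 4.09 × 0.1454 = 0.5946 V.

V_out ≈ 0.595 V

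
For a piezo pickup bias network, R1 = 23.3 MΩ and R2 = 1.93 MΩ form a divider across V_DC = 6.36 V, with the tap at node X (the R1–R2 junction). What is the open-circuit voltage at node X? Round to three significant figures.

V_th ≈ 0.487 V

Open-circuit (no load on X): V_th = V_DC · R2/(R1 + R2) = 6.36 × 1.93/(23.30 + 1.93) = 0.4865 V.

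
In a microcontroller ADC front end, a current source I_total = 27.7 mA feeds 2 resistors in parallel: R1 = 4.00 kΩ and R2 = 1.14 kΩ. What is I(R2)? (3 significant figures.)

Two-branch current divider: I_k = I_total · R_other/(R_1 + R_2).
So I = 27.7 × 4.00/5.140 = 21.56 mA.

I ≈ 21.6 mA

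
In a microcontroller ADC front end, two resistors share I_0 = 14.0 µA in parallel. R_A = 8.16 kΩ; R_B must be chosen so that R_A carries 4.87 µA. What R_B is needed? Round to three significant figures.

R_B ≈ 4.35 kΩ

In a two-way split, I_A/I_0 = R_B/(R_A + R_B).
4.87/14.0 = R_B/(R_A + R_B) → R_B = R_A · (0.3479)/(1 − 0.3479) = 8.16 × 0.5334 = 4.353 kΩ.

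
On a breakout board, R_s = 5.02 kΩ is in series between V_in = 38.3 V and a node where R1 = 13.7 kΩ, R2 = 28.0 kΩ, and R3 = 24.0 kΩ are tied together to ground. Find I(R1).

Combine the parallel branches: R_p = (1/13.7 + 1/28.0 + 1/24.0)⁻¹ = 6.650 kΩ.
V_A = 38.3 × 6.650/11.67 = 21.82 V.
I(R1) = V_A / R1 = 21.82/13.7 = 1.593 mA.

I ≈ 1.59 mA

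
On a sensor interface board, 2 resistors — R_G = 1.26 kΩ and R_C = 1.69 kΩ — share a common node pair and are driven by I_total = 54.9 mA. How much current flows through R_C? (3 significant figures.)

Two-branch current divider: I_k = I_total · R_other/(R_1 + R_2).
So I = 54.9 × 1.26/2.950 = 23.45 mA.

I ≈ 23.4 mA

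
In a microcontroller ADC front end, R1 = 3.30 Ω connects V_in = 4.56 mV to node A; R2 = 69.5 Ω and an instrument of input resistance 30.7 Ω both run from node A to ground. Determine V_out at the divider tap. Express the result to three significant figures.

First combine the lower leg with the load: R2 ‖ R_L = 21.29 Ω.
Now apply the divider: V_out = 4.56 × 0.8658 = 3.948 mV.

V_out ≈ 3.95 mV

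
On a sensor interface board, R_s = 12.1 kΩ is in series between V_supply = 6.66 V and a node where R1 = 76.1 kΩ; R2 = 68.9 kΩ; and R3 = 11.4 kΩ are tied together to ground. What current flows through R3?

I ≈ 0.244 mA

Equivalent of the parallel group: R_p = 8.667 kΩ.
V_A by voltage divider: V_A = 6.66 × 8.667/(12.1 + 8.667) = 2.780 V.
I(R3) = V_A / R3 = 2.780/11.4 = 0.2438 mA.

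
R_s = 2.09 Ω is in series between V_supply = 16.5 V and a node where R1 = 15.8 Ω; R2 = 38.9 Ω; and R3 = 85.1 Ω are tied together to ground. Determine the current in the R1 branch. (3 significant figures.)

I ≈ 0.863 A

Parallel bank: R_p = 1/(1/15.8 + 1/38.9 + 1/85.1) = 9.926 Ω.
Node voltage V_A = V_supply · R_p/(R_s + R_p) = 16.5 × 0.8261 = 13.63 V.
Branch current I = V_A/R1 = 13.63/15.8 = 0.8627 A.
(Check via current divider: I_total = 1.373 A; share G_k/ΣG = 0.6282 → same result.)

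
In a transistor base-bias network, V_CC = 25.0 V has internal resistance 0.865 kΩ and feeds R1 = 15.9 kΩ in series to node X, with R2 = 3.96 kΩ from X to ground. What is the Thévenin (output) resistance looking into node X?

R1' = 0.865 + 15.9 = 16.77 kΩ (source resistance + R1).
Zeroing V_CC shorts the top of R1' to ground, so R_th = R1' ‖ R2 = 3.203 kΩ.

R_th ≈ 3.20 kΩ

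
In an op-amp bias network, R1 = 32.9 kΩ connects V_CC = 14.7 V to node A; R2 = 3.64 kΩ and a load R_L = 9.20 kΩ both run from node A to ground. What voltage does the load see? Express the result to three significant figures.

The load sits in parallel with R2, giving an effective lower resistance R2' = R2·R_L/(R2+R_L) = 2.608 kΩ.
Then V_out = V_CC · R2'/(R1 + R2') = 14.7 × 2.608/35.51 = 1.080 V.
(Unloaded it would be 1.46 V; the load pulls it down.)

V_out ≈ 1.08 V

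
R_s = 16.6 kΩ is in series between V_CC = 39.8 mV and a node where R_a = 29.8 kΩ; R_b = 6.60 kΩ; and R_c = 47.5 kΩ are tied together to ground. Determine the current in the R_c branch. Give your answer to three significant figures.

I ≈ 0.189 µA

Equivalent of the parallel group: R_p = 4.851 kΩ.
V_A = 39.8 × 4.851/21.45 = 9.001 mV.
I(R_c) = V_A / R_c = 9.001/47.5 = 0.1895 µA.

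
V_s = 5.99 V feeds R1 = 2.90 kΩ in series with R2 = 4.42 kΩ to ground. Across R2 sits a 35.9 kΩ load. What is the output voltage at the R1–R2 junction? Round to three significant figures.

First combine the lower leg with the load: R2 ‖ R_L = 3.935 kΩ.
Now apply the divider: V_out = 5.99 × 0.5757 = 3.449 V.
(Unloaded it would be 3.62 V; the load pulls it down.)

V_out ≈ 3.45 V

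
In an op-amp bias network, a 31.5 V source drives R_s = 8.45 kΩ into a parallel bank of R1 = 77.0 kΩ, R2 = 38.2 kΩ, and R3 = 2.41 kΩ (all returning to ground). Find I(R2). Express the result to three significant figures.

Equivalent of the parallel group: R_p = 2.202 kΩ.
V_A = 31.5 × 2.202/10.65 = 6.512 V.
Branch current I = V_A/R2 = 6.512/38.2 = 0.1705 mA.
(Check via current divider: I_total = 2.957 mA; share G_k/ΣG = 0.05765 → same result.)

I ≈ 0.170 mA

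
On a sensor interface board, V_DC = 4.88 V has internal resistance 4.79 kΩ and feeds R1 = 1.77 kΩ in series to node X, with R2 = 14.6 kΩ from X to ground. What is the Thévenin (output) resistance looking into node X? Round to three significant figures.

R_th ≈ 4.53 kΩ

R1' = 4.79 + 1.77 = 6.560 kΩ (source resistance + R1).
Looking into X with the source shorted: R_th = R1'·R2/(R1'+R2) = 6.560 × 14.6/21.16 = 4.526 kΩ.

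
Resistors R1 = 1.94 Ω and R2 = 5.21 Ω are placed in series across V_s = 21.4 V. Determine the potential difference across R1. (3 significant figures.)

ΣR = 1.94 + 5.21 = 7.150 Ω.
Voltage divider: V = V_s · (1.940 / 7.150) = 21.4 × 0.2713 = 5.806 V.

V ≈ 5.81 V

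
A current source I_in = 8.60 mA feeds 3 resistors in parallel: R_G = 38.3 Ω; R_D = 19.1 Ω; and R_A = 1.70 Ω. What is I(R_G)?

I ≈ 0.337 mA

Conductances: ΣG = 1/38.3 + 1/19.1 + 1/1.70 = 0.6667 (1/Ω).
Current divider: I(R_G) = I_in · G_k/ΣG = 8.60 × (0.02611/0.6667) = 8.60 × 0.03916 = 0.3368 mA.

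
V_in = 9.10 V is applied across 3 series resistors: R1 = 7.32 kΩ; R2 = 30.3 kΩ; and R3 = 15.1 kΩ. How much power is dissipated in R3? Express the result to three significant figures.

ΣR = 52.72 kΩ → I = 9.10/52.72 = 0.1726 mA.
P(R3) = I²·R3 = (0.1726)² × 15.1 = 0.4499 mW.

P ≈ 0.450 mW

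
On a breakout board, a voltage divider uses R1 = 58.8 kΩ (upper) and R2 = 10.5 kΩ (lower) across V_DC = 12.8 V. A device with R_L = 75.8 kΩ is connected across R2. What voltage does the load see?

First combine the lower leg with the load: R2 ‖ R_L = 9.222 kΩ.
Now apply the divider: V_out = 12.8 × 0.1356 = 1.735 V.

V_out ≈ 1.74 V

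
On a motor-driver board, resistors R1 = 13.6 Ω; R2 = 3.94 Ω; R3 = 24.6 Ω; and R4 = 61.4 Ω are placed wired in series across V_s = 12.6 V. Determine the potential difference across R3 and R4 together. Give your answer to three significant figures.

Total series resistance ΣR = 13.6 + 3.94 + 24.6 + 61.4 = 103.5 Ω.
R_{R3..R4} = 24.6 + 61.4 = 86.00 Ω.
V = V_s · R/ΣR = 12.6 × 0.8306 = 10.47 V.

V ≈ 10.5 V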